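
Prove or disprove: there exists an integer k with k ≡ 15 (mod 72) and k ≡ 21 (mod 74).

The moduli are not coprime: gcd(72, 74) = 2. Compatibility requires 2 ∣ (21 − 15) = 6, which holds, so solutions exist.
Put k = 15 + 72t, so we need 72t ≡ 6 (mod 74), equivalently (divide by 2) 36t ≡ 3 (mod 37).
Since 36·36 = 1296 = 35·37 + 1, the inverse of 36 mod 37 is 36.
Therefore t ≡ 36·3 = 108 ≡ 34 (mod 37).
Then k = 15 + 72·34 = 2463.
Verify: 2463 = 34·72 + 15 and 2463 = 33·74 + 21. ✓

k = 2463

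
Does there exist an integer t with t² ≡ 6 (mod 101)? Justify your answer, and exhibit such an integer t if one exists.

t = 39

Take t = 39. Then 39² = 1521 = 15·101 + 6, so 39² ≡ 6 (mod 101).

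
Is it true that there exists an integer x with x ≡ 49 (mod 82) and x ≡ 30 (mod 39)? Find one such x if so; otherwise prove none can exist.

x = 459

gcd(82, 39) = 1, so the Chinese Remainder Theorem guarantees exactly one residue class mod 3198 satisfying both.
Any solution of the first congruence is x = 49 + 82t; substituting into the second, 82t ≡ 30 − 49 ≡ 20 (mod 39).
82 ≡ 4 (mod 39), so this reads 4t ≡ 20 (mod 39). Since 4·10 = 40 = 1·39 + 1, the inverse of 4 mod 39 is 10.
Therefore t ≡ 10·20 = 200 ≡ 5 (mod 39).
With t = 5: x = 49 + 82·5 = 459.
Indeed 459 ≡ 49 (mod 82) and 459 ≡ 30 (mod 39).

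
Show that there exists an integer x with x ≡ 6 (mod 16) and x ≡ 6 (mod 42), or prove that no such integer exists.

gcd(16, 42) = 2. A simultaneous solution exists iff 6 ≡ 6 (mod 2); here 6 mod 2 = 0 = 6 mod 2, so it does.
The smallest candidate x = 6 works directly: 6 ≡ 6 (mod 42).
Check: 6 mod 16 = 6, 6 mod 42 = 6. ✓

x = 6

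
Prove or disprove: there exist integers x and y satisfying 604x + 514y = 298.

x = 49, y = -57

gcd(604, 514) = 2, and 2 divides 298, so integer solutions exist.
Dividing through by 2 reduces the equation to 302x + 257y = 149.
Euclidean algorithm: 302 = 1·257 + 45, 257 = 5·45 + 32, 45 = 1·32 + 13, 32 = 2·13 + 6, 13 = 2·6 + 1, 6 = 6·1 + 0.
Working back up the chain: 1 = 13 − 2·6 = 13 − 2·(32 − 2·13) = −2·32 + 5·13 = −2·32 + 5·(45 − 1·32) = 5·45 − 7·32 = 5·45 − 7·(257 − 5·45) = −7·257 + 40·45 = −7·257 + 40·(302 − 1·257) = 40·302 − 47·257. So 302·40 + 257·(-47) = 1.
Scaling by 149 gives the particular solution (x, y) = (5960, -7003).
The general solution is x = 5960 + 257k, y = -7003 − 302k; taking k = -23 gives the smaller pair x = 49, y = -57.
Check: 604·49 + 514·(-57) = 29596 − 29298 = 298. ✓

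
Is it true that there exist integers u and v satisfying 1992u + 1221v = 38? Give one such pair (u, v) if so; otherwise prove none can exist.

gcd(1992, 1221) = 3, so every integer of the form 1992u + 1221v is a multiple of 3.
But 38 is not a multiple of 3 (it leaves remainder 2).
Therefore 1992u + 1221v = 38 has no solution in integers.

There are no such integers.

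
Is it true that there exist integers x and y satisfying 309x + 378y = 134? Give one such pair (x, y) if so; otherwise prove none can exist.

No such integers exist.

Both 309 and 378 are divisible by gcd(309, 378) = 3, hence so is any combination 309x + 378y.
However 134 leaves remainder 2 on division by 3.
Hence no integers x, y satisfy the equation.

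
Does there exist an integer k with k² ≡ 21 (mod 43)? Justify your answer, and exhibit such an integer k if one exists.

Take k = 35. Then 35² = 1225 = 28·43 + 21, so 35² ≡ 21 (mod 43).

k = 35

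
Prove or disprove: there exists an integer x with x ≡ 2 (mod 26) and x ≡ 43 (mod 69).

x = 1354

gcd(26, 69) = 1, so the Chinese Remainder Theorem guarantees exactly one residue class mod 1794 satisfying both.
Write x = 2 + 26t and require 2 + 26t ≡ 43 (mod 69), i.e. 26t ≡ 41 (mod 69).
Note 26·8 = 208 ≡ 1 (mod 69) (as 208 − 1 = 3·69), so 26⁻¹ ≡ 8.
Therefore t ≡ 8·41 = 328 ≡ 52 (mod 69).
With t = 52: x = 2 + 26·52 = 1354.
Indeed 1354 ≡ 2 (mod 26) and 1354 ≡ 43 (mod 69).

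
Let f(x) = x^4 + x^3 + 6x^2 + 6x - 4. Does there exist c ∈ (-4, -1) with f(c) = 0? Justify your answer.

Yes, f has a root in the interval.

f(-4) = 260 and f(-1) = -4, which have opposite signs.
As a polynomial, f is continuous on every closed interval.
By the Intermediate Value Theorem f must vanish at some point of (-4, -1).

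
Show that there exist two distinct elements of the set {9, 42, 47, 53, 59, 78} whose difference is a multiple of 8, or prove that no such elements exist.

There is no such pair.

Residues mod 8: 9↦1, 42↦2, 47↦7, 53↦5, 59↦3, 78↦6.
These 6 residues are pairwise different, hence no difference of two elements is divisible by 8.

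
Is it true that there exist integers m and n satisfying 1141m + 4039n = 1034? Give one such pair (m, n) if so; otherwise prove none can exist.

Any value of 1141m + 4039n is a multiple of gcd(1141, 4039) = 7.
But 1034 is not a multiple of 7 (it leaves remainder 5).
Hence no integers m, n satisfy the equation.

No, no such integers exist.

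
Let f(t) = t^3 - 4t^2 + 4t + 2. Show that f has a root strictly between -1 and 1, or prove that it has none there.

Such a root exists.

f(-1) = -7 and f(1) = 3, which have opposite signs.
f is continuous everywhere (it is a polynomial), in particular on [-1, 1].
By the Intermediate Value Theorem f must vanish at some point of (-1, 1).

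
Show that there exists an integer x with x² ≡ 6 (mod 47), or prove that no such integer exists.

x = 10

x = 10 works: 10² = 100, and 100 − 6 = 94 = 2·47.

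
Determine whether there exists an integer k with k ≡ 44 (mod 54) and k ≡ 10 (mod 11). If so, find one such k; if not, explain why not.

The moduli 54 and 11 are coprime, so by the Chinese Remainder Theorem a unique solution modulo 594 exists.
Write k = 44 + 54t and require 44 + 54t ≡ 10 (mod 11), i.e. 54t ≡ 10 (mod 11).
54 ≡ 10 (mod 11), so this reads 10t ≡ 10 (mod 11). To invert 10 modulo 11: 11 = 1·10 + 1, 10 = 10·1 + 0, and unwinding, 1 = 11 − 1·10. Thus 10⁻¹ ≡ -1 ≡ 10 (mod 11).
Therefore t ≡ 10·10 = 100 ≡ 1 (mod 11).
Taking t = 1 gives k = 44 + 54·1 = 98.
Check: 98 mod 54 = 44, 98 mod 11 = 10. ✓

k = 98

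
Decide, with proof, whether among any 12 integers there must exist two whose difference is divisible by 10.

Each integer lies in one of the 10 residue classes modulo 10.
With 12 integers and only 10 classes, the pigeonhole principle forces two of them, say a and b, into the same class.
Then a ≡ b (mod 10), i.e. 10 ∣ (a − b).

True.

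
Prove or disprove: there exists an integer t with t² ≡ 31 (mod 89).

Apply Euler's criterion with the prime 89: 31 is a quadratic residue iff 31^44 ≡ 1 (mod 89), and a non-residue iff it is ≡ −1.
Repeated squaring mod 89: 31^2 = 961 ≡ 71; 31^4 ≡ 71² = 5041 ≡ 57; 31^8 ≡ 57² = 3249 ≡ 45; 31^16 ≡ 45² = 2025 ≡ 67; 31^32 ≡ 67² = 4489 ≡ 39.
Since 44 = 32 + 8 + 4, 31^44 ≡ 39 · 45 · 57; multiplying out mod 89: 39·45 = 1755 ≡ 64, then 64·57 = 3648 ≡ 88. Thus 31^44 ≡ 88 ≡ −1 (mod 89).
By Euler's criterion 31 is a quadratic non-residue mod 89: no t satisfies t² ≡ 31 (mod 89).

There is no such integer.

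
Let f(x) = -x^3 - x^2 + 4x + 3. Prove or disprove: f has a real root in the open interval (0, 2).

Yes, f has a root in the interval.

f(0) = 3 and f(2) = -1, which have opposite signs.
f is continuous everywhere (it is a polynomial), in particular on [0, 2].
By the Intermediate Value Theorem, f takes the value 0 somewhere in the open interval.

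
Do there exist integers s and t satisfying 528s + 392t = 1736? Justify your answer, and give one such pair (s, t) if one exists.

s = 7, t = -5

Since gcd(528, 392) = 8 and 1736 = 8·217, Bézout's identity guarantees a solution.
Dividing through by 8 reduces the equation to 66s + 49t = 217.
Dividing repeatedly: 66 = 1·49 + 17, 49 = 2·17 + 15, 17 = 1·15 + 2, 15 = 7·2 + 1, 2 = 2·1 + 0.
Unwinding: 1 = 15 − 7·2 = 15 − 7·(17 − 1·15) = −7·17 + 8·15 = −7·17 + 8·(49 − 2·17) = 8·49 − 23·17 = 8·49 − 23·(66 − 1·49) = −23·66 + 31·49, i.e. 66·(-23) + 49·31 = 1.
Multiplying through by 217: s = (-23)·217 = -4991, t = 31·217 = 6727 is a solution.
The general solution is s = -4991 + 49k, t = 6727 − 66k; taking k = 102 gives the smaller pair s = 7, t = -5.
Indeed 528·7 + 392·(-5) = 3696 − 1960 = 1736.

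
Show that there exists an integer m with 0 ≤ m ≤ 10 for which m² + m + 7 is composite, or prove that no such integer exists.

m = 6

At m = 6: 6² + 6 + 7 = 49 = 7·7, which is composite.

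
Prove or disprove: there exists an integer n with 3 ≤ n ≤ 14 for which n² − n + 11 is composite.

At n = 12: 12² − 12 + 11 = 143 = 11·13, which is composite.

n = 12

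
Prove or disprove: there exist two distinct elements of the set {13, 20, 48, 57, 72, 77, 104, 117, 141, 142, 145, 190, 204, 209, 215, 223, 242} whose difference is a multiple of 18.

No, no such pair exists.

Reduce each element modulo 18: 13↦13, 20↦2, 48↦12, 57↦3, 72↦0, 77↦5, 104↦14, 117↦9, 141↦15, 142↦16, 145↦1, 190↦10, 204↦6, 209↦11, 215↦17, 223↦7, 242↦8.
No residue repeats among the 17 elements, so no pair has difference ≡ 0 (mod 18).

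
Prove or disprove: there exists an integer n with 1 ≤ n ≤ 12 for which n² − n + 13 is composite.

n = 7

At n = 7: 7² − 7 + 13 = 55 = 5·11, which is composite.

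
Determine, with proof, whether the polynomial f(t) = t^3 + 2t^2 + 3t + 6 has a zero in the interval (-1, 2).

No such root exists.

Evaluate at the endpoints: f(-1) = 4, f(2) = 28 — same sign (positive).
The derivative f'(t) = 3t^2 + 4t + 3 is a quadratic with discriminant 4² − 4·3·3 = -20 < 0; it never vanishes, so it is always positive (sign of the leading coefficient).
Hence f is strictly increasing on ℝ, and in particular on [-1, 2]. A strictly monotone function with same-sign endpoint values stays positive on the whole interval, so f has no zero in (-1, 2).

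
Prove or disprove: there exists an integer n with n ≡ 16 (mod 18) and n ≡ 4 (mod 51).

gcd(18, 51) = 3. A simultaneous solution exists iff 16 ≡ 4 (mod 3); here 16 mod 3 = 1 = 4 mod 3, so it does.
The integers ≡ 16 (mod 18) are 16, 34, 52, 70, 88, 106, …; their remainders mod 51 are 16, 34, 1, 19, 37, 4, so n = 106 is the first that is ≡ 4 (mod 51).
Indeed 106 ≡ 16 (mod 18) and 106 ≡ 4 (mod 51).

n = 106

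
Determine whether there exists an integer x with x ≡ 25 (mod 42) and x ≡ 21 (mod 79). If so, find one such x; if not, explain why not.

The moduli 42 and 79 are coprime, so by the Chinese Remainder Theorem a unique solution modulo 3318 exists.
Write x = 25 + 42t and require 25 + 42t ≡ 21 (mod 79), i.e. 42t ≡ 75 (mod 79).
Since 42·32 = 1344 = 17·79 + 1, the inverse of 42 mod 79 is 32.
Multiplying by 32: t ≡ 32·75 = 2400 ≡ 30 (mod 79).
Taking t = 30 gives x = 25 + 42·30 = 1285.
Check: 1285 mod 42 = 25, 1285 mod 79 = 21. ✓

x = 1285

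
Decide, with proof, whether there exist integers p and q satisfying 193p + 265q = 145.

p = 90, q = -65

193 and 265 are coprime, so 193p + 265q ranges over all of ℤ.
Euclidean algorithm: 265 = 1·193 + 72, 193 = 2·72 + 49, 72 = 1·49 + 23, 49 = 2·23 + 3, 23 = 7·3 + 2, 3 = 1·2 + 1, 2 = 2·1 + 0.
Working back up the chain: 1 = 3 − 1·2 = 3 − (23 − 7·3) = −23 + 8·3 = −23 + 8·(49 − 2·23) = 8·49 − 17·23 = 8·49 − 17·(72 − 1·49) = −17·72 + 25·49 = −17·72 + 25·(193 − 2·72) = 25·193 − 67·72 = 25·193 − 67·(265 − 1·193) = −67·265 + 92·193. So 193·92 + 265·(-67) = 1.
Times 145: 193·13340 + 265·(-9715) = 145, so (13340, -9715) solves it.
Subtracting 50·265 from p and adding 50·193 to q gives the tidier solution (90, -65).
Indeed 193·90 + 265·(-65) = 17370 − 17225 = 145.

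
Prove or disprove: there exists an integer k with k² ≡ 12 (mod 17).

Computing k² mod 17 for k = 0, 1, …, 8 (enough, by the symmetry k ↦ 17 − k) gives 0, 1, 4, 9, 16, 8, 2, 15, 13.
So the quadratic residues mod 17 are {0, 1, 2, 4, 8, 9, 13, 15, 16}, and 12 is not among them.
Therefore k² ≡ 12 (mod 17) has no solution.

There is no such integer.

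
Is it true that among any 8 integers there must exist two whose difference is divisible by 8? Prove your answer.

No, the set {28, 29, 30, 31, 32, 33, 34, 35} is a counterexample.

Consider the 8 integers 28, 29, …, 35. They lie in distinct residue classes modulo 8, since 8 ≤ 8.
Any two of them differ by at most 7 < 8 and by at least 1, so no difference is a multiple of 8.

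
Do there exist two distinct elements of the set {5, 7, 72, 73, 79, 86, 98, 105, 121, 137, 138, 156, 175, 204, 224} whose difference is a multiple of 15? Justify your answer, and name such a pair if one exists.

Reduce each element modulo 15: 5↦5, 7↦7, 72↦12, 73↦13, 79↦4, 86↦11, 98↦8, 105↦0, 121↦1, 137↦2, 138↦3, 156↦6, 175↦10, 204↦9, 224↦14.
All 15 residues are distinct, so no two elements differ by a multiple of 15.

There is no such pair.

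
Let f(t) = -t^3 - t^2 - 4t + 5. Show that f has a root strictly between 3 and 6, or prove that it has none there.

f(3) = -43 and f(6) = -271, both negative.
f'(t) = -3t^2 - 2t - 4 has discriminant (-2)² − 4·(-3)·(-4) = -44 < 0, so f' has no real roots and is negative for every real t.
So f is strictly decreasing; between 3 and 6 its values lie between f(3) = -43 and f(6) = -271, all negative. Therefore f has no root in (3, 6).

No.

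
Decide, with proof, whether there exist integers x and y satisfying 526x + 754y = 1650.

gcd(526, 754) = 2, and 2 divides 1650, so integer solutions exist.
Dividing through by 2 reduces the equation to 263x + 377y = 825.
Run the Euclidean algorithm on 377 and 263: 377 = 1·263 + 114, 263 = 2·114 + 35, 114 = 3·35 + 9, 35 = 3·9 + 8, 9 = 1·8 + 1, 8 = 8·1 + 0.
Unwinding: 1 = 9 − 1·8 = 9 − (35 − 3·9) = −35 + 4·9 = −35 + 4·(114 − 3·35) = 4·114 − 13·35 = 4·114 − 13·(263 − 2·114) = −13·263 + 30·114 = −13·263 + 30·(377 − 1·263) = 30·377 − 43·263, i.e. 263·(-43) + 377·30 = 1.
Multiplying through by 825: x = (-43)·825 = -35475, y = 30·825 = 24750 is a solution.
The general solution is x = -35475 + 377k, y = 24750 − 263k; taking k = 95 gives the smaller pair x = 340, y = -235.
Check: 526·340 + 754·(-235) = 178840 − 177190 = 1650. ✓

x = 340, y = -235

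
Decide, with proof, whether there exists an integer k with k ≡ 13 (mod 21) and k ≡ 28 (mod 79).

Since 21 and 79 share no common factor, CRT says the pair of congruences has a solution (unique mod 1659).
Write k = 13 + 21t and require 13 + 21t ≡ 28 (mod 79), i.e. 21t ≡ 15 (mod 79).
Note 21·64 = 1344 ≡ 1 (mod 79) (as 1344 − 1 = 17·79), so 21⁻¹ ≡ 64.
Multiplying by 64: t ≡ 64·15 = 960 ≡ 12 (mod 79).
With t = 12: k = 13 + 21·12 = 265.
Check: 265 mod 21 = 13, 265 mod 79 = 28. ✓

k = 265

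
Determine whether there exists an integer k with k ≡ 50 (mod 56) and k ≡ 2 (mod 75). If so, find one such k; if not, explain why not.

The moduli 56 and 75 are coprime, so by the Chinese Remainder Theorem a unique solution modulo 4200 exists.
Write k = 50 + 56t and require 50 + 56t ≡ 2 (mod 75), i.e. 56t ≡ 27 (mod 75).
To invert 56 modulo 75: 75 = 1·56 + 19, 56 = 2·19 + 18, 19 = 1·18 + 1, 18 = 18·1 + 0, and unwinding, 1 = 19 − 1·18 = 19 − (56 − 2·19) = −56 + 3·19 = −56 + 3·(75 − 1·56) = 3·75 − 4·56. Thus 56⁻¹ ≡ -4 ≡ 71 (mod 75).
Therefore t ≡ 71·27 = 1917 ≡ 42 (mod 75).
Taking t = 42 gives k = 50 + 56·42 = 2402.
Verify: 2402 = 42·56 + 50 and 2402 = 32·75 + 2. ✓

k = 2402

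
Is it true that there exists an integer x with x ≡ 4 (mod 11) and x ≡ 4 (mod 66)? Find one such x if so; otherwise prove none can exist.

x = 4

The moduli are not coprime: gcd(11, 66) = 11. Compatibility requires 11 ∣ (4 − 4) = 0, which holds, so solutions exist.
The smallest candidate x = 4 works directly: 4 ≡ 4 (mod 66).
Verify: 4 = 0·11 + 4 and 4 = 0·66 + 4. ✓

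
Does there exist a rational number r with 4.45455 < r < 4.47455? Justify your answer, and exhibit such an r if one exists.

Look for a denominator N such that an integer falls strictly between N·4.45455 and N·4.47455. N = 13 works: 13·4.45455 = 57.90915 < 58 < 58.16915 = 13·4.47455.
So r = 58/13 works: it is a ratio of integers, and dividing 13·4.45455 < 58 < 13·4.47455 through by 13 gives 4.45455 < 58/13 < 4.47455.

r = 58/13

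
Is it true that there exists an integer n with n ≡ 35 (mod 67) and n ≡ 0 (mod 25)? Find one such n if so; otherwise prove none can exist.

n = 1375

Since 67 and 25 share no common factor, CRT says the pair of congruences has a solution (unique mod 1675).
Write n = 35 + 67t and require 35 + 67t ≡ 0 (mod 25), i.e. 67t ≡ 15 (mod 25).
67 ≡ 17 (mod 25), so this reads 17t ≡ 15 (mod 25). Since 17·3 = 51 = 2·25 + 1, the inverse of 17 mod 25 is 3.
Multiplying by 3: t ≡ 3·15 = 45 ≡ 20 (mod 25).
With t = 20: n = 35 + 67·20 = 1375.
Indeed 1375 ≡ 35 (mod 67) and 1375 ≡ 0 (mod 25).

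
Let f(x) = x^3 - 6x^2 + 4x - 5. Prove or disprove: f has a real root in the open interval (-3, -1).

f has no root in that interval.

The endpoint values f(-3) = -98 and f(-1) = -16 are both negative. Claim: f(x) < 0 for every x in (-3, -1).
Substitute x = -1 − u, where 0 < u < 2 on the interval. Expanding, f(-1 − u) = -u^3 - 9u^2 - 19u - 16.
The nonzero coefficients here are all negative, so for u > 0 every term is negative (or zero), and the constant term -16 is strictly negative.
So f is strictly negative on (-3, -1); no root exists in the interval.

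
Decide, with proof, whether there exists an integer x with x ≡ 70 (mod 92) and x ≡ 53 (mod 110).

Both moduli are multiples of 2 = gcd(92, 110), so any solution would satisfy x ≡ 70 and x ≡ 53 modulo 2 simultaneously.
These are incompatible: 70 − 53 = 17 is not divisible by 2.
So no integer satisfies both congruences.

There is no such integer.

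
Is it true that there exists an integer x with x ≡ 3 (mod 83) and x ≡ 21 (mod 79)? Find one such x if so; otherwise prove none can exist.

The moduli 83 and 79 are coprime, so by the Chinese Remainder Theorem a unique solution modulo 6557 exists.
Any solution of the first congruence is x = 3 + 83t; substituting into the second, 83t ≡ 21 − 3 ≡ 18 (mod 79).
83 ≡ 4 (mod 79), so this reads 4t ≡ 18 (mod 79). Since 4·20 = 80 = 1·79 + 1, the inverse of 4 mod 79 is 20.
Multiplying by 20: t ≡ 20·18 = 360 ≡ 44 (mod 79).
Taking t = 44 gives x = 3 + 83·44 = 3655.
Check: 3655 mod 83 = 3, 3655 mod 79 = 21. ✓

x = 3655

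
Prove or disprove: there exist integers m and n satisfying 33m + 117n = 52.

gcd(33, 117) = 3, so every integer of the form 33m + 117n is a multiple of 3.
But 52 is not a multiple of 3 (it leaves remainder 1).
Hence no integers m, n satisfy the equation.

There are no such integers.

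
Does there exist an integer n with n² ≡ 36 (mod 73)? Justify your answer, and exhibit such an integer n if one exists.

n = 67

n = 67 works: 67² = 4489, and 4489 − 36 = 4453 = 61·73.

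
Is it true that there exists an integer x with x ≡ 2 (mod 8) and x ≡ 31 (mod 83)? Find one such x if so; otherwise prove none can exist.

Since 8 and 83 share no common factor, CRT says the pair of congruences has a solution (unique mod 664).
Any solution of the first congruence is x = 2 + 8t; substituting into the second, 8t ≡ 31 − 2 ≡ 29 (mod 83).
Since 8·52 = 416 = 5·83 + 1, the inverse of 8 mod 83 is 52.
Therefore t ≡ 52·29 = 1508 ≡ 14 (mod 83).
Taking t = 14 gives x = 2 + 8·14 = 114.
Indeed 114 ≡ 2 (mod 8) and 114 ≡ 31 (mod 83).

x = 114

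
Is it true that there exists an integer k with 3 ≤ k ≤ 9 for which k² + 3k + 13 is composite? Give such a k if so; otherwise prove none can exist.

k = 9

At k = 9: 9² + 3·9 + 13 = 121 = 11·11, which is composite.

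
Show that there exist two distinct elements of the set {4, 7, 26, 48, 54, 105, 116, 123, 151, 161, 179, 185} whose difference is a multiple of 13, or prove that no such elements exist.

Two integers differ by a multiple of 13 exactly when they have the same residue mod 13. The residues are 4↦4, 7↦7, 26↦0, 48↦9, 54↦2, 105↦1, 116↦12, 123↦6, 151↦8, 161↦5, 179↦10, 185↦3.
No residue repeats among the 12 elements, so no pair has difference ≡ 0 (mod 13).

There is no such pair.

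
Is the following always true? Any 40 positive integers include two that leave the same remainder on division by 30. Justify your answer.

There are exactly 30 possible remainders on division by 30.
With 40 integers and only 30 classes, the pigeonhole principle forces two of them, say a and b, into the same class.
That is, a and b leave the same remainder on division by 30, as claimed.

Yes, this is always true.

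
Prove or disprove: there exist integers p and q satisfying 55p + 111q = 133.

p = 67, q = -32

55 and 111 are coprime, so 55p + 111q ranges over all of ℤ.
Run the Euclidean algorithm on 111 and 55: 111 = 2·55 + 1, 55 = 55·1 + 0.
Working back up the chain: 1 = 111 − 2·55. So 55·(-2) + 111·1 = 1.
Scaling by 133 gives the particular solution (p, q) = (-266, 133).
Shifting by a multiple of (111, −55) keeps it a solution: p = -266 + 3·111 = 67, q = 133 − 3·55 = -32.
Check: 55·67 + 111·(-32) = 3685 − 3552 = 133. ✓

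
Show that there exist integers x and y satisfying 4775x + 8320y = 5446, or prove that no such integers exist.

Any value of 4775x + 8320y is a multiple of gcd(4775, 8320) = 5.
But 5446 = 5·1089 + 1, so 5 ∤ 5446.
Therefore 4775x + 8320y = 5446 has no solution in integers.

No such integers exist.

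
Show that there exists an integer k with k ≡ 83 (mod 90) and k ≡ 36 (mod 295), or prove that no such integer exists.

gcd(90, 295) = 5. If k ≡ 83 (mod 90) and k ≡ 36 (mod 295), then k ≡ 83 (mod 5) and k ≡ 36 (mod 5).
But 83 mod 5 = 3 while 36 mod 5 = 1, a contradiction.
Therefore no such k exists.

No, no such integer exists.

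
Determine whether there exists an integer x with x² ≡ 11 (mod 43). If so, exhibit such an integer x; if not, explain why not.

x = 22

x = 22 works: 22² = 484, and 484 − 11 = 473 = 11·43.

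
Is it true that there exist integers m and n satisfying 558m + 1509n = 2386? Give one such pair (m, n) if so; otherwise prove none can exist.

gcd(558, 1509) = 3, so every integer of the form 558m + 1509n is a multiple of 3.
However 2386 leaves remainder 1 on division by 3.
So the equation is unsolvable over ℤ.

There are no such integers.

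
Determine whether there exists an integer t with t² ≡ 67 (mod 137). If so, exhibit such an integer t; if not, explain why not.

137 is prime, so by Euler's criterion 67 is a square mod 137 iff 67^((137−1)/2) = 67^68 ≡ 1 (mod 137).
Squaring successively (mod 137): 67^2 = 4489 ≡ 105; 67^4 ≡ 105² = 11025 ≡ 65; 67^8 ≡ 65² = 4225 ≡ 115; 67^16 ≡ 115² = 13225 ≡ 73; 67^32 ≡ 73² = 5329 ≡ 123; 67^64 ≡ 123² = 15129 ≡ 59.
Since 68 = 64 + 4, 67^68 ≡ 59 · 65; multiplying out mod 137: 59·65 = 3835 ≡ 136. Thus 67^68 ≡ 136 ≡ −1 (mod 137).
The value −1 means 67 is a non-residue modulo 137, so t² ≡ 67 (mod 137) is impossible.

There is no such integer.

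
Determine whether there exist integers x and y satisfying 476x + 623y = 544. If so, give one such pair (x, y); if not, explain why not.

Both 476 and 623 are divisible by gcd(476, 623) = 7, hence so is any combination 476x + 623y.
But 544 is not a multiple of 7 (it leaves remainder 5).
Hence no integers x, y satisfy the equation.

No, no such integers exist.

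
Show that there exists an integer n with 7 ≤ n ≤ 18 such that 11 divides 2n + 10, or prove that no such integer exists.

n = 17 works, since 2·17 + 10 = 44 = 4·11.

n = 17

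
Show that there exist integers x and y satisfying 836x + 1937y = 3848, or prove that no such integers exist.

836 and 1937 are coprime, so 836x + 1937y ranges over all of ℤ.
Euclidean algorithm: 1937 = 2·836 + 265, 836 = 3·265 + 41, 265 = 6·41 + 19, 41 = 2·19 + 3, 19 = 6·3 + 1, 3 = 3·1 + 0.
Working back up the chain: 1 = 19 − 6·3 = 19 − 6·(41 − 2·19) = −6·41 + 13·19 = −6·41 + 13·(265 − 6·41) = 13·265 − 84·41 = 13·265 − 84·(836 − 3·265) = −84·836 + 265·265 = −84·836 + 265·(1937 − 2·836) = 265·1937 − 614·836. So 836·(-614) + 1937·265 = 1.
Times 3848: 836·(-2362672) + 1937·1019720 = 3848, so (-2362672, 1019720) solves it.
Adding 1220·1937 to x and subtracting 1220·836 from y gives the tidier solution (468, -200).
Check: 836·468 + 1937·(-200) = 391248 − 387400 = 3848. ✓

x = 468, y = -200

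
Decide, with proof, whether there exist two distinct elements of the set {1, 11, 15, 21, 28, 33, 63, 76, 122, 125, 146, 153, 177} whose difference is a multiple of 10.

1 and 11 are such a pair.

1 mod 10 = 1 and 11 mod 10 = 1, so 11 − 1 = 10 = 1·10.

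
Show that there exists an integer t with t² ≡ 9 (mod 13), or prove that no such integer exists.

t = 10 works: 10² = 100, and 100 − 9 = 91 = 7·13.

t = 10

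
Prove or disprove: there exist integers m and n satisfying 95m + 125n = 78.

Both 95 and 125 are divisible by gcd(95, 125) = 5, hence so is any combination 95m + 125n.
But 78 = 5·15 + 3, so 5 ∤ 78.
Hence no integers m, n satisfy the equation.

No, no such integers exist.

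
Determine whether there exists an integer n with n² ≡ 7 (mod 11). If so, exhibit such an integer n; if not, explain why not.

There is no such integer.

Computing n² mod 11 for n = 0, 1, …, 5 (enough, by the symmetry n ↦ 11 − n) gives 0, 1, 4, 9, 5, 3.
So the quadratic residues mod 11 are {0, 1, 3, 4, 5, 9}, and 7 is not among them.
Therefore n² ≡ 7 (mod 11) has no solution.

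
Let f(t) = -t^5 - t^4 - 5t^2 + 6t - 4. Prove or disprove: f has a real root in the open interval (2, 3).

No.

The endpoint values f(2) = -60 and f(3) = -355 are both negative. Claim: f(t) < 0 for every t in (2, 3).
Substitute t = 2 + u, where 0 < u < 1 on the interval. Expanding, f(2 + u) = -u^5 - 11u^4 - 48u^3 - 109u^2 - 126u - 60.
All 6 nonzero coefficients of this polynomial in u are negative; hence for u > 0 the value is a sum of negative terms (the constant -60 among them).
So f is strictly negative on (2, 3); no root exists in the interval.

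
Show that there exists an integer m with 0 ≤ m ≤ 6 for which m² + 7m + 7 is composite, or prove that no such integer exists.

m = 1

At m = 1: 1² + 7·1 + 7 = 15 = 3·5, which is composite.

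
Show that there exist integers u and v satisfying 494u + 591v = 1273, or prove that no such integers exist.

494 and 591 are coprime, so 494u + 591v ranges over all of ℤ.
Dividing repeatedly: 591 = 1·494 + 97, 494 = 5·97 + 9, 97 = 10·9 + 7, 9 = 1·7 + 2, 7 = 3·2 + 1, 2 = 2·1 + 0.
Back-substituting, 1 = 7 − 3·2 = 7 − 3·(9 − 1·7) = −3·9 + 4·7 = −3·9 + 4·(97 − 10·9) = 4·97 − 43·9 = 4·97 − 43·(494 − 5·97) = −43·494 + 219·97 = −43·494 + 219·(591 − 1·494) = 219·591 − 262·494; that is, 494·(-262) + 591·219 = 1.
Scaling by 1273 gives the particular solution (u, v) = (-333526, 278787).
The general solution is u = -333526 + 591k, v = 278787 − 494k; taking k = 565 gives the smaller pair u = 389, v = -323.
Check: 494·389 + 591·(-323) = 192166 − 190893 = 1273. ✓

u = 389, v = -323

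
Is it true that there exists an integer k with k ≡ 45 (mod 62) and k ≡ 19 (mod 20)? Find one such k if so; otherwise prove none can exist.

k = 479

gcd(62, 20) = 2. A simultaneous solution exists iff 45 ≡ 19 (mod 2); here 45 mod 2 = 1 = 19 mod 2, so it does.
Step through k = 45, 45 + 62, 45 + 2·62, …: the values 45, 107, 169, 231, 293, 355, 417, 479 reduce mod 20 to 5, 7, 9, 11, 13, 15, 17, 19. The value 479 hits 19.
Check: 479 mod 62 = 45, 479 mod 20 = 19. ✓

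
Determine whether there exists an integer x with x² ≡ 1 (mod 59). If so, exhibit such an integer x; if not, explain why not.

Take x = 1. Then 1² = 1, and since 0 ≤ 1 < 59 this is already reduced: 1² ≡ 1 (mod 59).

x = 1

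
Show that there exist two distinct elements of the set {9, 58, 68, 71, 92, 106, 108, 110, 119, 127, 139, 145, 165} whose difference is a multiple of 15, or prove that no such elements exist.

No, no such pair exists.

Two integers differ by a multiple of 15 exactly when they have the same residue mod 15. The residues are 9↦9, 58↦13, 68↦8, 71↦11, 92↦2, 106↦1, 108↦3, 110↦5, 119↦14, 127↦7, 139↦4, 145↦10, 165↦0.
These 13 residues are pairwise different, hence no difference of two elements is divisible by 15.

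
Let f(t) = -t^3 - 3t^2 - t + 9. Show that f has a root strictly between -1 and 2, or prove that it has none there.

f(-1) = 8 and f(2) = -13, which have opposite signs.
f is continuous everywhere (it is a polynomial), in particular on [-1, 2].
By the Intermediate Value Theorem, f takes the value 0 somewhere in the open interval.

Such a root exists.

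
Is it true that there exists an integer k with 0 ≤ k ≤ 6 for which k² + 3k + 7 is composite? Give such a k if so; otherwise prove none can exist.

k = 4

At k = 4: 4² + 3·4 + 7 = 35 = 5·7, which is composite.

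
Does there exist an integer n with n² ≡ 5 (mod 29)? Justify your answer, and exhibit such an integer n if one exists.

n = 18

Take n = 18. Then 18² = 324 = 11·29 + 5, so 18² ≡ 5 (mod 29).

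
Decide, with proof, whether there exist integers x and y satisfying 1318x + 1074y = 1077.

There are no such integers.

gcd(1318, 1074) = 2, so every integer of the form 1318x + 1074y is a multiple of 2.
But 1077 is not a multiple of 2 (it leaves remainder 1).
Hence no integers x, y satisfy the equation.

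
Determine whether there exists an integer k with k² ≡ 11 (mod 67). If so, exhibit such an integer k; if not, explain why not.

There is no such integer.

Apply Euler's criterion with the prime 67: 11 is a quadratic residue iff 11^33 ≡ 1 (mod 67), and a non-residue iff it is ≡ −1.
Squaring successively (mod 67): 11^2 = 121 ≡ 54; 11^4 ≡ 54² = 2916 ≡ 35; 11^8 ≡ 35² = 1225 ≡ 19; 11^16 ≡ 19² = 361 ≡ 26; 11^32 ≡ 26² = 676 ≡ 6.
Since 33 = 32 + 1, 11^33 ≡ 6 · 11; multiplying out mod 67: 6·11 = 66 ≡ 66. Thus 11^33 ≡ 66 ≡ −1 (mod 67).
The value −1 means 11 is a non-residue modulo 67, so k² ≡ 11 (mod 67) is impossible.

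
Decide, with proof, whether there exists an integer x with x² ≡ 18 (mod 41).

x = 31

Take x = 31. Then 31² = 961 = 23·41 + 18, so 31² ≡ 18 (mod 41).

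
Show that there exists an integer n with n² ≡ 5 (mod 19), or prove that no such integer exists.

n = 10

n = 10 works: 10² = 100, and 100 − 5 = 95 = 5·19.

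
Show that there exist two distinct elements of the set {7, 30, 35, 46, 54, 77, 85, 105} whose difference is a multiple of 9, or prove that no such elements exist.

No such pair exists.

Two integers differ by a multiple of 9 exactly when they have the same residue mod 9. The residues are 7↦7, 30↦3, 35↦8, 46↦1, 54↦0, 77↦5, 85↦4, 105↦6.
These 8 residues are pairwise different, hence no difference of two elements is divisible by 9.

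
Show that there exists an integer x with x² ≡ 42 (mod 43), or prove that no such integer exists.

Apply Euler's criterion with the prime 43: 42 is a quadratic residue iff 42^21 ≡ 1 (mod 43), and a non-residue iff it is ≡ −1.
Squaring successively (mod 43): 42^2 = 1764 ≡ 1; 42^4 ≡ 1² = 1 ≡ 1; 42^8 ≡ 1² = 1 ≡ 1; 42^16 ≡ 1² = 1 ≡ 1.
Since 21 = 16 + 4 + 1, 42^21 ≡ 1 · 1 · 42; multiplying out mod 43: 1·1 = 1 ≡ 1, then 1·42 = 42 ≡ 42. Thus 42^21 ≡ 42 ≡ −1 (mod 43).
The value −1 means 42 is a non-residue modulo 43, so x² ≡ 42 (mod 43) is impossible.

No such integer exists.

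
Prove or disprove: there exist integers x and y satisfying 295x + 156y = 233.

x = 23, y = -42

295 and 156 are coprime, so 295x + 156y ranges over all of ℤ.
Euclidean algorithm: 295 = 1·156 + 139, 156 = 1·139 + 17, 139 = 8·17 + 3, 17 = 5·3 + 2, 3 = 1·2 + 1, 2 = 2·1 + 0.
Unwinding: 1 = 3 − 1·2 = 3 − (17 − 5·3) = −17 + 6·3 = −17 + 6·(139 − 8·17) = 6·139 − 49·17 = 6·139 − 49·(156 − 1·139) = −49·156 + 55·139 = −49·156 + 55·(295 − 1·156) = 55·295 − 104·156, i.e. 295·55 + 156·(-104) = 1.
Multiplying through by 233: x = 55·233 = 12815, y = (-104)·233 = -24232 is a solution.
Subtracting 82·156 from x and adding 82·295 to y gives the tidier solution (23, -42).
Check: 295·23 + 156·(-42) = 6785 − 6552 = 233. ✓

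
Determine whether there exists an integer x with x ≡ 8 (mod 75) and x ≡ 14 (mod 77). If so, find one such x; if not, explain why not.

x = 5558

The moduli 75 and 77 are coprime, so by the Chinese Remainder Theorem a unique solution modulo 5775 exists.
Write x = 8 + 75t and require 8 + 75t ≡ 14 (mod 77), i.e. 75t ≡ 6 (mod 77).
Invert 75 mod 77 by the Euclidean algorithm: 77 = 1·75 + 2, 75 = 37·2 + 1, 2 = 2·1 + 0; back-substituting, 1 = 75 − 37·2 = 75 − 37·(77 − 1·75) = −37·77 + 38·75. Hence 75·38 ≡ 1, so 75⁻¹ ≡ 38 (mod 77).
Therefore t ≡ 38·6 = 228 ≡ 74 (mod 77).
With t = 74: x = 8 + 75·74 = 5558.
Check: 5558 mod 75 = 8, 5558 mod 77 = 14. ✓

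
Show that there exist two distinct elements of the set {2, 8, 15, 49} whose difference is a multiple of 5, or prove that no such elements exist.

Reduce each element modulo 5: 2↦2, 8↦3, 15↦0, 49↦4.
No residue repeats among the 4 elements, so no pair has difference ≡ 0 (mod 5).

There is no such pair.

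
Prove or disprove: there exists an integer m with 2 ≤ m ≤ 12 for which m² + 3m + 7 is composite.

m = 9

At m = 9: 9² + 3·9 + 7 = 115 = 5·23, which is composite.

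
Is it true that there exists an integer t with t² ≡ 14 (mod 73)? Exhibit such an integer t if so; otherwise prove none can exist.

73 is prime, so by Euler's criterion 14 is a square mod 73 iff 14^((73−1)/2) = 14^36 ≡ 1 (mod 73).
Repeated squaring mod 73: 14^2 = 196 ≡ 50; 14^4 ≡ 50² = 2500 ≡ 18; 14^8 ≡ 18² = 324 ≡ 32; 14^16 ≡ 32² = 1024 ≡ 2; 14^32 ≡ 2² = 4 ≡ 4.
Since 36 = 32 + 4, 14^36 ≡ 4 · 18; multiplying out mod 73: 4·18 = 72 ≡ 72. Thus 14^36 ≡ 72 ≡ −1 (mod 73).
The value −1 means 14 is a non-residue modulo 73, so t² ≡ 14 (mod 73) is impossible.

No such integer exists.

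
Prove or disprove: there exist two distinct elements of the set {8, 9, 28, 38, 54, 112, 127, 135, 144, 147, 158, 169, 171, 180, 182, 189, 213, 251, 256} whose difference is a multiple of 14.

Both 9 and 135 leave remainder 9 on division by 14; their difference 126 = 9·14 is a multiple of 14.

9 and 135 are such a pair.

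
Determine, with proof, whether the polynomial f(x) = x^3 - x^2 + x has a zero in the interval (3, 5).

No.

Evaluate at the endpoints: f(3) = 21, f(5) = 105 — same sign (positive).
f'(x) = 3x^2 - 2x + 1 has discriminant (-2)² − 4·3·1 = -8 < 0, so f' has no real roots and is positive for every real x.
So f is strictly increasing; between 3 and 5 its values lie between f(3) = 21 and f(5) = 105, all positive. Therefore f has no root in (3, 5).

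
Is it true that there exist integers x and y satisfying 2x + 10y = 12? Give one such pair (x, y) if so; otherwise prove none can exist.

gcd(2, 10) = 2, and 2 divides 12, so integer solutions exist.
Dividing through by 2 reduces the equation to 1x + 5y = 6.
The coefficient of x is 1, so setting y = 0 and x = 6 already solves it.
Shifting by a multiple of (5, −1) keeps it a solution: x = 6 − 1·5 = 1, y = 0 + 1·1 = 1.
Indeed 2·1 + 10·1 = 2 + 10 = 12.

x = 1, y = 1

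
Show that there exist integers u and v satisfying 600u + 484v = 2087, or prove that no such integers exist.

Both 600 and 484 are divisible by gcd(600, 484) = 4, hence so is any combination 600u + 484v.
However 2087 leaves remainder 3 on division by 4.
So the equation is unsolvable over ℤ.

No, no such integers exist.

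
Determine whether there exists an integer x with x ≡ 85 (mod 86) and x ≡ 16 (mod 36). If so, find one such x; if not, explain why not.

There is no such integer.

Reduce both congruences modulo 2, which divides 86 and 36: they say x ≡ 85 (mod 2) and x ≡ 16 (mod 2).
However 85 ≡ 1 and 16 ≡ 0 (mod 2), and 1 ≠ 0.
Therefore no such x exists.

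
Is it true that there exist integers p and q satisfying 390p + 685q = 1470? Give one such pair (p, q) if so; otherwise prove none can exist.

Every value of 390p + 685q is a multiple of gcd(390, 685) = 5; since 5 ∣ 1470, solutions exist.
Dividing through by 5 reduces the equation to 78p + 137q = 294.
Dividing repeatedly: 137 = 1·78 + 59, 78 = 1·59 + 19, 59 = 3·19 + 2, 19 = 9·2 + 1, 2 = 2·1 + 0.
Back-substituting, 1 = 19 − 9·2 = 19 − 9·(59 − 3·19) = −9·59 + 28·19 = −9·59 + 28·(78 − 1·59) = 28·78 − 37·59 = 28·78 − 37·(137 − 1·78) = −37·137 + 65·78; that is, 78·65 + 137·(-37) = 1.
Scaling by 294 gives the particular solution (p, q) = (19110, -10878).
Shifting by a multiple of (137, −78) keeps it a solution: p = 19110 − 139·137 = 67, q = -10878 + 139·78 = -36.
Indeed 390·67 + 685·(-36) = 26130 − 24660 = 1470.

p = 67, q = -36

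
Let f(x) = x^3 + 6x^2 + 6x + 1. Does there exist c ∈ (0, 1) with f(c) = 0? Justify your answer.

The endpoint values f(0) = 1 and f(1) = 14 are both positive. Claim: f(x) > 0 for every x in (0, 1).
The nonzero coefficients of f are all positive, so for x > 0 every term of f(x) is positive (the constant term 1 strictly so).
So f is strictly positive on (0, 1); no root exists in the interval.

f has no root in that interval.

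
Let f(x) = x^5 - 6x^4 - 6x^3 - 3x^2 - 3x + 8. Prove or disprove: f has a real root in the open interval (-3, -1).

Such a root exists.

f(-3) = -577 and f(-1) = 7, which have opposite signs.
Since f is a polynomial it is continuous on [-3, -1].
By the Intermediate Value Theorem, f takes the value 0 somewhere in the open interval.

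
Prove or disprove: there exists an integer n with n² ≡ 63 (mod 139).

n = 52

n = 52 works: 52² = 2704, and 2704 − 63 = 2641 = 19·139.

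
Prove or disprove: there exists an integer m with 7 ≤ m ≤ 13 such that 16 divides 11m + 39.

m = 11

Scanning upward from m = 7 gives 116, 127, 138, 149, none divisible by 16. Try m = 11: 11·11 + 39 = 160 = 10·16, which is divisible by 16.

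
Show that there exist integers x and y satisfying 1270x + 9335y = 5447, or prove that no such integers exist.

Both 1270 and 9335 are divisible by gcd(1270, 9335) = 5, hence so is any combination 1270x + 9335y.
But 5447 = 5·1089 + 2, so 5 ∤ 5447.
Therefore 1270x + 9335y = 5447 has no solution in integers.

No, no such integers exist.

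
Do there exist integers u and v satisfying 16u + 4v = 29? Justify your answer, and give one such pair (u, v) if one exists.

Both 16 and 4 are divisible by gcd(16, 4) = 4, hence so is any combination 16u + 4v.
However 29 leaves remainder 1 on division by 4.
Therefore 16u + 4v = 29 has no solution in integers.

There are no such integers.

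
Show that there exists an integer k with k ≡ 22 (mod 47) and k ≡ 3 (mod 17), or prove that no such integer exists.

k = 445

gcd(47, 17) = 1, so the Chinese Remainder Theorem guarantees exactly one residue class mod 799 satisfying both.
Write k = 22 + 47t and require 22 + 47t ≡ 3 (mod 17), i.e. 47t ≡ 15 (mod 17).
47 ≡ 13 (mod 17), so this reads 13t ≡ 15 (mod 17). Since 13·4 = 52 = 3·17 + 1, the inverse of 13 mod 17 is 4.
Multiplying by 4: t ≡ 4·15 = 60 ≡ 9 (mod 17).
With t = 9: k = 22 + 47·9 = 445.
Indeed 445 ≡ 22 (mod 47) and 445 ≡ 3 (mod 17).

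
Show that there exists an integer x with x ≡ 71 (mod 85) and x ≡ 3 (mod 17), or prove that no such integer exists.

Here gcd(85, 17) = 17, and both 71 and 3 leave remainder 3 mod 17, so the system is consistent.
The smallest candidate x = 71 works directly: 71 ≡ 3 (mod 17).
Indeed 71 ≡ 71 (mod 85) and 71 ≡ 3 (mod 17).

x = 71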